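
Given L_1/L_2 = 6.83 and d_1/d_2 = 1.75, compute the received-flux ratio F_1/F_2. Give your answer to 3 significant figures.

F = L/(4πd²), so F_1/F_2 = (L_1/L_2) / (d_1/d_2)²
= 6.83 / (1.75)² = 6.83 / 3.062 = 2.230.

2.23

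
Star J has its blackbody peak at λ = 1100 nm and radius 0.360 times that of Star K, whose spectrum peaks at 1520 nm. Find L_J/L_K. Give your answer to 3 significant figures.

0.473

Wien's law gives T ∝ 1/λ_max, so T_J/T_K = λ_K/λ_J = 1520/1100 = 1.382.
Then L ∝ R²T⁴ gives L_J/L_K = (0.360)² × (1.382)⁴ = 0.1296 × 3.646 = 0.4725.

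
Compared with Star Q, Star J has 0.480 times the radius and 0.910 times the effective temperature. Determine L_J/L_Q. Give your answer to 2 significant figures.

0.16

From the Stefan–Boltzmann law, L ∝ R²T⁴, so
L_J/L_Q = (R_J/R_Q)² (T_J/T_Q)⁴ = (0.480)² × (0.910)⁴ = 0.2304 × 0.6857 = 0.1580.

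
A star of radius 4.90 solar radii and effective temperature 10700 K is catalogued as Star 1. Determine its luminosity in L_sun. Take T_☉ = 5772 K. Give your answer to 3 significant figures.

L/L_☉ = (R/R_☉)² (T/T_☉)⁴ = (4.90)² × (10700/5772)⁴
       = 24.01 × (1.854)⁴ = 24.01 × 11.81 = 283.5.

284 L_sun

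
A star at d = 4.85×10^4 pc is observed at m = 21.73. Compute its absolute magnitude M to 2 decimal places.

M = m − 5 log₁₀(d/10 pc) = 21.73 − 5 log₁₀(4.85×10^4/10)
  = 21.73 − 5 × 3.686 = 21.73 − 18.43 = 3.30.

3.30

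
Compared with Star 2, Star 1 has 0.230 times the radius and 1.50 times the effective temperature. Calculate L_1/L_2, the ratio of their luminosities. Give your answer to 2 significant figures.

0.27

From the Stefan–Boltzmann law, L ∝ R²T⁴, so
L_1/L_2 = (R_1/R_2)² (T_1/T_2)⁴ = (0.230)² × (1.50)⁴ = 0.05290 × 5.062 = 0.2678.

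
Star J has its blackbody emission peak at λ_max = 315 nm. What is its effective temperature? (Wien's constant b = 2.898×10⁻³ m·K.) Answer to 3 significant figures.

T = b/λ_max = 2.898×10⁻³ / (315×10⁻⁹) = 9200 K.

9.20×10^3 K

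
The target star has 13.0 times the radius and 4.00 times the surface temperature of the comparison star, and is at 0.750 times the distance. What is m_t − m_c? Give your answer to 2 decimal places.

-12.22

L_t/L_c = (13.0)²(4.00)⁴ = 4.326×10^4.
F_t/F_c = (L_t/L_c)/(d_t/d_c)² = 4.326×10^4/0.5625 = 7.691×10^4.
m_t − m_c = −2.5 log₁₀(7.691×10^4) = -12.22.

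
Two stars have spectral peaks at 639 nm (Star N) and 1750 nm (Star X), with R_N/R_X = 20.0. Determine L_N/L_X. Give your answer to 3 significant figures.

2.25×10^4

Wien's law gives T ∝ 1/λ_max, so T_N/T_X = λ_X/λ_N = 1750/639 = 2.739.
Then L ∝ R²T⁴ gives L_N/L_X = (20.0)² × (2.739)⁴ = 400.0 × 56.25 = 2.250×10^4.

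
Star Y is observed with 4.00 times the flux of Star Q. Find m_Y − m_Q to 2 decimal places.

-1.51

m_Y − m_Q = −2.5 log₁₀(F_Y/F_Q) = −2.5 log₁₀(4.00) = −2.5 × (0.602) = -1.505.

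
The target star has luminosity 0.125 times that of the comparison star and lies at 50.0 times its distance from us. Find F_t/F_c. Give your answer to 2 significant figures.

F = L/(4πd²), so F_t/F_c = (L_t/L_c) / (d_t/d_c)²
= 0.125 / (50.0)² = 0.125 / 2500 = 5.000×10^-5.

5.0×10^-5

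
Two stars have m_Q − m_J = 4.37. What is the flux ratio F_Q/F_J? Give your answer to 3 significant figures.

0.0179

F_Q/F_J = 10^(−(m_Q − m_J)/2.5) = 10^(-4.37/2.5) = 10^-1.748 = 0.01786.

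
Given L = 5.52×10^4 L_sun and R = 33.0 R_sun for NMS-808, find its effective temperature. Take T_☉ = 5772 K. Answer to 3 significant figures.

T/T_☉ = (L/L_☉)^(1/4) / (R/R_☉)^(1/2)
T = 5772 × (5.52×10^4)^(1/4) / √(33.0) = 5772 × 15.33 / 5.745 = 1.540×10^4 K.

1.54×10^4 K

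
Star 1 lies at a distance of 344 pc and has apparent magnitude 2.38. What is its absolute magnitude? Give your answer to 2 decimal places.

M = m − 5 log₁₀(d/10 pc) = 2.38 − 5 log₁₀(344/10)
  = 2.38 − 5 × 1.537 = 2.38 − 7.68 = -5.30.

-5.30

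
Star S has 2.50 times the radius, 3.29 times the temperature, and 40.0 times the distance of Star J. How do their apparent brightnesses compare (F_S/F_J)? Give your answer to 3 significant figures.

L_S/L_J = (R_S/R_J)²(T_S/T_J)⁴ = (2.50)² × (3.29)⁴ = 732.3.
F_S/F_J = (L_S/L_J)/(d_S/d_J)² = 732.3 / (40.0)² = 0.4577.

0.458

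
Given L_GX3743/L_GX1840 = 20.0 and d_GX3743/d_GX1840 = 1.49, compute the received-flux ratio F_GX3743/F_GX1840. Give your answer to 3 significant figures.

F = L/(4πd²), so F_GX3743/F_GX1840 = (L_GX3743/L_GX1840) / (d_GX3743/d_GX1840)²
= 20.0 / (1.49)² = 20.0 / 2.220 = 9.009.

9.01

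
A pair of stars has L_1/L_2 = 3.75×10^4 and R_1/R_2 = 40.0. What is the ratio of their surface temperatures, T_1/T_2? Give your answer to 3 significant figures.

2.20

L ∝ R²T⁴ gives T ∝ (L/R²)^(1/4), so
T_1/T_2 = (3.75×10^4 / 40.0²)^(1/4) = (23.44)^(1/4) = 2.200.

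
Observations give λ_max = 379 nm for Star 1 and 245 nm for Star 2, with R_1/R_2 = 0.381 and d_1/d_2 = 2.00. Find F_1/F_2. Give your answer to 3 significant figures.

0.00634

Wien's law: T_1/T_2 = λ_2/λ_1 = 245/379 = 0.6464.
L_1/L_2 = (R_1/R_2)²(T_1/T_2)⁴ = (0.381)²(0.6464)⁴ = 0.02535.
F_1/F_2 = (L_1/L_2)/(d_1/d_2)² = 0.02535/(2.00)² = 0.006337.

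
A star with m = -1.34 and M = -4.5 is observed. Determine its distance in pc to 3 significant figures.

42.9 pc

m − M = 5 log₁₀(d/10 pc)
-1.34 − (-4.5) = 3.16 = 5 log₁₀(d/10)
d = 10 × 10^(3.16/5) = 10 × 10^0.632 = 42.85 pc.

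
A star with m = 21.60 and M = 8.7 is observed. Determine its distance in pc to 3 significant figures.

3.80×10^3 pc

m − M = 5 log₁₀(d/10 pc)
21.60 − (8.7) = 12.90 = 5 log₁₀(d/10)
d = 10 × 10^(12.90/5) = 10 × 10^2.580 = 3802 pc.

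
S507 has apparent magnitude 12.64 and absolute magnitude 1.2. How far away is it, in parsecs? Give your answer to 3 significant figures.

m − M = 5 log₁₀(d/10 pc)
12.64 − (1.2) = 11.44 = 5 log₁₀(d/10)
d = 10 × 10^(11.44/5) = 10 × 10^2.288 = 1941 pc.

1.94×10^3 pc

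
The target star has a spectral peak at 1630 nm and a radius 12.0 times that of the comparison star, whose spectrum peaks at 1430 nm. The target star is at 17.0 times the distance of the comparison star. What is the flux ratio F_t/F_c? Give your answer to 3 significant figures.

Wien's law: T_t/T_c = λ_c/λ_t = 1430/1630 = 0.8773.
L_t/L_c = (R_t/R_c)²(T_t/T_c)⁴ = (12.0)²(0.8773)⁴ = 85.30.
F_t/F_c = (L_t/L_c)/(d_t/d_c)² = 85.30/(17.0)² = 0.2952.

0.295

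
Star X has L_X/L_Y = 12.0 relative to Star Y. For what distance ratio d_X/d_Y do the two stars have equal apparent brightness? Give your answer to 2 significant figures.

3.5

Equal flux requires L_X/d_X² = L_Y/d_Y², so d_X/d_Y = √(L_X/L_Y)
= √(12.0) = 3.464.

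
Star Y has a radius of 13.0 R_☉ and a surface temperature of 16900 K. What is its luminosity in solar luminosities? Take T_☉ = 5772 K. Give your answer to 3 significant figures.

L/L_☉ = (R/R_☉)² (T/T_☉)⁴ = (13.0)² × (16900/5772)⁴
       = 169.0 × (2.928)⁴ = 169.0 × 73.49 = 1.242×10^4.

1.24×10^4 solar luminosities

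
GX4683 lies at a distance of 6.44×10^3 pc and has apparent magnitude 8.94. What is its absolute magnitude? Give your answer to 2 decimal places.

-5.10

M = m − 5 log₁₀(d/10 pc) = 8.94 − 5 log₁₀(6.44×10^3/10)
  = 8.94 − 5 × 2.809 = 8.94 − 14.04 = -5.10.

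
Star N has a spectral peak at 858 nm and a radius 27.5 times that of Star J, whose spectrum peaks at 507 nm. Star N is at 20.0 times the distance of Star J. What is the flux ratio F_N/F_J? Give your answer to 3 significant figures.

0.231

Wien's law: T_N/T_J = λ_J/λ_N = 507/858 = 0.5909.
L_N/L_J = (R_N/R_J)²(T_N/T_J)⁴ = (27.5)²(0.5909)⁴ = 92.20.
F_N/F_J = (L_N/L_J)/(d_N/d_J)² = 92.20/(20.0)² = 0.2305.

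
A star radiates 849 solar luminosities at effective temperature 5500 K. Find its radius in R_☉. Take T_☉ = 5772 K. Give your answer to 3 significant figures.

R/R_☉ = √(L/L_☉) / (T/T_☉)² = √(849) / (0.9529)²
       = 29.14 / 0.9080 = 32.09.

32.1 R_☉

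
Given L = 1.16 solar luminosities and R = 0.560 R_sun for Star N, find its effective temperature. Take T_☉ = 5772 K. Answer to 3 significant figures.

8.00×10^3 K

T/T_☉ = (L/L_☉)^(1/4) / (R/R_☉)^(1/2)
T = 5772 × (1.16)^(1/4) / √(0.560) = 5772 × 1.038 / 0.7483 = 8005 K.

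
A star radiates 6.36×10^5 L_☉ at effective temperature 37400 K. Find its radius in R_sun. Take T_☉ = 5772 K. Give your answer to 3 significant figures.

R/R_☉ = √(L/L_☉) / (T/T_☉)² = √(6.36×10^5) / (6.480)²
       = 797.5 / 41.98 = 18.99.

19.0 R_sun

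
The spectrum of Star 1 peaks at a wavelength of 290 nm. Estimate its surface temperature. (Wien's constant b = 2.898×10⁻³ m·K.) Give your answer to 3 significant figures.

T = b/λ_max = 2.898×10⁻³ / (290×10⁻⁹) = 9993 K.

9.99×10^3 K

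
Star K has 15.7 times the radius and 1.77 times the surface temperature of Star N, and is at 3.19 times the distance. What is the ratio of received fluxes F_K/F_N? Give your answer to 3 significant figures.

L_K/L_N = (R_K/R_N)²(T_K/T_N)⁴ = (15.7)² × (1.77)⁴ = 2419.
F_K/F_N = (L_K/L_N)/(d_K/d_N)² = 2419 / (3.19)² = 237.7.

238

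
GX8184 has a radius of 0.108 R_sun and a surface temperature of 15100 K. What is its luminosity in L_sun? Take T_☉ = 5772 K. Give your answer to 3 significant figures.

0.546 L_sun

L/L_☉ = (R/R_☉)² (T/T_☉)⁴ = (0.108)² × (15100/5772)⁴
       = 0.01166 × (2.616)⁴ = 0.01166 × 46.84 = 0.5463.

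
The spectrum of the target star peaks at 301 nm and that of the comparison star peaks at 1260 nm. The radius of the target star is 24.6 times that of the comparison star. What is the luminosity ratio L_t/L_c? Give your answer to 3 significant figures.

1.86×10^5

Wien's law gives T ∝ 1/λ_max, so T_t/T_c = λ_c/λ_t = 1260/301 = 4.186.
Then L ∝ R²T⁴ gives L_t/L_c = (24.6)² × (4.186)⁴ = 605.2 × 307.1 = 1.858×10^5.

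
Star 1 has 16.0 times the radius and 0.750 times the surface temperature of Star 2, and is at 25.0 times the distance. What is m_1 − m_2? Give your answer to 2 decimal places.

2.22

L_1/L_2 = (16.0)²(0.750)⁴ = 81.00.
F_1/F_2 = (L_1/L_2)/(d_1/d_2)² = 81.00/625.0 = 0.1296.
m_1 − m_2 = −2.5 log₁₀(0.1296) = 2.22.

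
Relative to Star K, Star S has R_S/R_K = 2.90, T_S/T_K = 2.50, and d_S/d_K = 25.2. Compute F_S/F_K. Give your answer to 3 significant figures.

L_S/L_K = (R_S/R_K)²(T_S/T_K)⁴ = (2.90)² × (2.50)⁴ = 328.5.
F_S/F_K = (L_S/L_K)/(d_S/d_K)² = 328.5 / (25.2)² = 0.5173.

0.517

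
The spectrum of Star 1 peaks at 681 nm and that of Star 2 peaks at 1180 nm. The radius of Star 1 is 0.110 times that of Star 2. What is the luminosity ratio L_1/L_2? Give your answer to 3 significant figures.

0.109

Wien's law gives T ∝ 1/λ_max, so T_1/T_2 = λ_2/λ_1 = 1180/681 = 1.733.
Then L ∝ R²T⁴ gives L_1/L_2 = (0.110)² × (1.733)⁴ = 0.01210 × 9.014 = 0.1091.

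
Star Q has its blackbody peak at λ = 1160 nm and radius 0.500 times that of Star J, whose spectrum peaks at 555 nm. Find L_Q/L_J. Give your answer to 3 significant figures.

Wien's law gives T ∝ 1/λ_max, so T_Q/T_J = λ_J/λ_Q = 555/1160 = 0.4784.
Then L ∝ R²T⁴ gives L_Q/L_J = (0.500)² × (0.4784)⁴ = 0.2500 × 0.05240 = 0.01310.

0.0131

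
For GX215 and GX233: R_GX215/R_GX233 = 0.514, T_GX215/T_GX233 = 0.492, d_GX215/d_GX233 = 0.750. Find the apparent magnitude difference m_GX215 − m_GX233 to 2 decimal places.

L_GX215/L_GX233 = (0.514)²(0.492)⁴ = 0.01548.
F_GX215/F_GX233 = (L_GX215/L_GX233)/(d_GX215/d_GX233)² = 0.01548/0.5625 = 0.02752.
m_GX215 − m_GX233 = −2.5 log₁₀(0.02752) = 3.90.

3.90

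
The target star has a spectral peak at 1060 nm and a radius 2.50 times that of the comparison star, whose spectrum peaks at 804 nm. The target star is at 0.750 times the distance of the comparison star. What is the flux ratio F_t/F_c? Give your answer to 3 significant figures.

3.68

Wien's law: T_t/T_c = λ_c/λ_t = 804/1060 = 0.7585.
L_t/L_c = (R_t/R_c)²(T_t/T_c)⁴ = (2.50)²(0.7585)⁴ = 2.069.
F_t/F_c = (L_t/L_c)/(d_t/d_c)² = 2.069/(0.750)² = 3.678.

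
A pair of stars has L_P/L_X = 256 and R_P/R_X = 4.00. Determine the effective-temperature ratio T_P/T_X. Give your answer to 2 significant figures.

2.0

L ∝ R²T⁴ gives T ∝ (L/R²)^(1/4), so
T_P/T_X = (256 / 4.00²)^(1/4) = (16.00)^(1/4) = 2.000.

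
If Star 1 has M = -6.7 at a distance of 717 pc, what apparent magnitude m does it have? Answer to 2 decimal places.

2.58

m = M + 5 log₁₀(d/10 pc) = -6.7 + 5 log₁₀(717/10)
  = -6.7 + 5 × 1.856 = -6.7 + 9.28 = 2.58.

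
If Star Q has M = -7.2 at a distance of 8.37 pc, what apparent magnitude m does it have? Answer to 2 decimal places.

-7.59

m = M + 5 log₁₀(d/10 pc) = -7.2 + 5 log₁₀(8.37/10)
  = -7.2 + 5 × -0.077 = -7.2 + -0.39 = -7.59.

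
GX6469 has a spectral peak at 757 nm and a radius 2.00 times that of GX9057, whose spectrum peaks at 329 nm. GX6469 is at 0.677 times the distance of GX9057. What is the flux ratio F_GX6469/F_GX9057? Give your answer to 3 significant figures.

0.311

Wien's law: T_GX6469/T_GX9057 = λ_GX9057/λ_GX6469 = 329/757 = 0.4346.
L_GX6469/L_GX9057 = (R_GX6469/R_GX9057)²(T_GX6469/T_GX9057)⁴ = (2.00)²(0.4346)⁴ = 0.1427.
F_GX6469/F_GX9057 = (L_GX6469/L_GX9057)/(d_GX6469/d_GX9057)² = 0.1427/(0.677)² = 0.3114.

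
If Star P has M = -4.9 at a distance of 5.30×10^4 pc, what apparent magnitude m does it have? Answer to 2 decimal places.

m = M + 5 log₁₀(d/10 pc) = -4.9 + 5 log₁₀(5.30×10^4/10)
  = -4.9 + 5 × 3.724 = -4.9 + 18.62 = 13.72.

13.72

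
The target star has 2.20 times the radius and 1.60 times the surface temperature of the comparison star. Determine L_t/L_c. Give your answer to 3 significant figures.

31.7

From the Stefan–Boltzmann law, L ∝ R²T⁴, so
L_t/L_c = (R_t/R_c)² (T_t/T_c)⁴ = (2.20)² × (1.60)⁴ = 4.840 × 6.554 = 31.72.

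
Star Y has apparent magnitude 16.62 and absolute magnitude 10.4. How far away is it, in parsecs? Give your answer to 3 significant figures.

m − M = 5 log₁₀(d/10 pc)
16.62 − (10.4) = 6.22 = 5 log₁₀(d/10)
d = 10 × 10^(6.22/5) = 10 × 10^1.244 = 175.4 pc.

175 pc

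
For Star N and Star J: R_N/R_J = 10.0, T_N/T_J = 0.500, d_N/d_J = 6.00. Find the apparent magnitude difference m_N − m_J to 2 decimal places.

1.90

L_N/L_J = (10.0)²(0.500)⁴ = 6.250.
F_N/F_J = (L_N/L_J)/(d_N/d_J)² = 6.250/36.00 = 0.1736.
m_N − m_J = −2.5 log₁₀(0.1736) = 1.90.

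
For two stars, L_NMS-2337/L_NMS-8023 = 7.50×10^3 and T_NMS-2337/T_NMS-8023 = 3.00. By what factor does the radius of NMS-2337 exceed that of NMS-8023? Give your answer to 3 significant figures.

L ∝ R²T⁴ gives R ∝ √L / T², so
R_NMS-2337/R_NMS-8023 = √(7.50×10^3) / (3.00)² = 86.60 / 9.000 = 9.623.

9.62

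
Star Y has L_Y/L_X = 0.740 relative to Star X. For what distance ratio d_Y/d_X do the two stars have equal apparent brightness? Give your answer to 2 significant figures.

0.86

Equal flux requires L_Y/d_Y² = L_X/d_X², so d_Y/d_X = √(L_Y/L_X)
= √(0.740) = 0.8602.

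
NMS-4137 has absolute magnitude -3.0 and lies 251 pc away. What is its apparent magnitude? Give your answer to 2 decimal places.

4.00

m = M + 5 log₁₀(d/10 pc) = -3.0 + 5 log₁₀(251/10)
  = -3.0 + 5 × 1.400 = -3.0 + 7.00 = 4.00.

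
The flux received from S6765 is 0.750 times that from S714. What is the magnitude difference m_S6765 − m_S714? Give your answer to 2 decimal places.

m_S6765 − m_S714 = −2.5 log₁₀(F_S6765/F_S714) = −2.5 log₁₀(0.750) = −2.5 × (-0.125) = 0.312.

0.31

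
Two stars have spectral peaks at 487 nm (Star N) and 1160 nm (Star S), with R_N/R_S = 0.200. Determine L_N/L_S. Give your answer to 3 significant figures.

Wien's law gives T ∝ 1/λ_max, so T_N/T_S = λ_S/λ_N = 1160/487 = 2.382.
Then L ∝ R²T⁴ gives L_N/L_S = (0.200)² × (2.382)⁴ = 0.04000 × 32.19 = 1.288.

1.29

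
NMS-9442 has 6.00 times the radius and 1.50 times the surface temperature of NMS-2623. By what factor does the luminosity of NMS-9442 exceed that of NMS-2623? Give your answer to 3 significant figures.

From the Stefan–Boltzmann law, L ∝ R²T⁴, so
L_NMS-9442/L_NMS-2623 = (R_NMS-9442/R_NMS-2623)² (T_NMS-9442/T_NMS-2623)⁴ = (6.00)² × (1.50)⁴ = 36.00 × 5.062 = 182.2.

182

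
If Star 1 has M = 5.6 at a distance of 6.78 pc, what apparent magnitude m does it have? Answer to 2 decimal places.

m = M + 5 log₁₀(d/10 pc) = 5.6 + 5 log₁₀(6.78/10)
  = 5.6 + 5 × -0.169 = 5.6 + -0.84 = 4.76.

4.76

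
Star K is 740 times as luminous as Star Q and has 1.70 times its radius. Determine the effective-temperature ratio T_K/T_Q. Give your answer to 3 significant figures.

4.00

L ∝ R²T⁴ gives T ∝ (L/R²)^(1/4), so
T_K/T_Q = (740 / 1.70²)^(1/4) = (256.1)^(1/4) = 4.000.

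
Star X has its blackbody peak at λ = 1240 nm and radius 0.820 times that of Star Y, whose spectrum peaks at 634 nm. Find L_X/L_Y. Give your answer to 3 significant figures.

0.0460

Wien's law gives T ∝ 1/λ_max, so T_X/T_Y = λ_Y/λ_X = 634/1240 = 0.5113.
Then L ∝ R²T⁴ gives L_X/L_Y = (0.820)² × (0.5113)⁴ = 0.6724 × 0.06834 = 0.04595.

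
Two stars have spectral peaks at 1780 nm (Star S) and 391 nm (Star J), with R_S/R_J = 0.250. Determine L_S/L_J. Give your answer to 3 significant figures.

1.46×10^-4

Wien's law gives T ∝ 1/λ_max, so T_S/T_J = λ_J/λ_S = 391/1780 = 0.2197.
Then L ∝ R²T⁴ gives L_S/L_J = (0.250)² × (0.2197)⁴ = 0.06250 × 0.002328 = 1.455×10^-4.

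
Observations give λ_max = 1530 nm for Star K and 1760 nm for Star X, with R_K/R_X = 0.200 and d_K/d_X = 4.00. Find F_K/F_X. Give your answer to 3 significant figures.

0.00438

Wien's law: T_K/T_X = λ_X/λ_K = 1760/1530 = 1.150.
L_K/L_X = (R_K/R_X)²(T_K/T_X)⁴ = (0.200)²(1.150)⁴ = 0.07004.
F_K/F_X = (L_K/L_X)/(d_K/d_X)² = 0.07004/(4.00)² = 0.004377.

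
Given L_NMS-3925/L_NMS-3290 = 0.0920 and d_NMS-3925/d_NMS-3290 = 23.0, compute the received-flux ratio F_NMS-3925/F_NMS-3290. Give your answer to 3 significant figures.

F = L/(4πd²), so F_NMS-3925/F_NMS-3290 = (L_NMS-3925/L_NMS-3290) / (d_NMS-3925/d_NMS-3290)²
= 0.0920 / (23.0)² = 0.0920 / 529.0 = 1.739×10^-4.

1.74×10^-4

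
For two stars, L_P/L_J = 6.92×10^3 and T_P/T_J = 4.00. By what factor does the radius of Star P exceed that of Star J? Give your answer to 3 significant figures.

L ∝ R²T⁴ gives R ∝ √L / T², so
R_P/R_J = √(6.92×10^3) / (4.00)² = 83.19 / 16.00 = 5.199.

5.20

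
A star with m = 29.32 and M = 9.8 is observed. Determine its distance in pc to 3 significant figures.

m − M = 5 log₁₀(d/10 pc)
29.32 − (9.8) = 19.52 = 5 log₁₀(d/10)
d = 10 × 10^(19.52/5) = 10 × 10^3.904 = 8.017×10^4 pc.

8.02×10^4 pc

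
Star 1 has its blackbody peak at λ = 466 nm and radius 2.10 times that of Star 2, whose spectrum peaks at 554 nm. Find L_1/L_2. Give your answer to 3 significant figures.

8.81

Wien's law gives T ∝ 1/λ_max, so T_1/T_2 = λ_2/λ_1 = 554/466 = 1.189.
Then L ∝ R²T⁴ gives L_1/L_2 = (2.10)² × (1.189)⁴ = 4.410 × 1.998 = 8.809.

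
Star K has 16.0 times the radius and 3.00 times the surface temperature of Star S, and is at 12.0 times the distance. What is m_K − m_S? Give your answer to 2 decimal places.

L_K/L_S = (16.0)²(3.00)⁴ = 2.074×10^4.
F_K/F_S = (L_K/L_S)/(d_K/d_S)² = 2.074×10^4/144.0 = 144.0.
m_K − m_S = −2.5 log₁₀(144.0) = -5.40.

-5.40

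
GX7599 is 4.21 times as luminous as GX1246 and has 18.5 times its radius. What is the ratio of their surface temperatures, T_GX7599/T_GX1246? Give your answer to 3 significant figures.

0.333

L ∝ R²T⁴ gives T ∝ (L/R²)^(1/4), so
T_GX7599/T_GX1246 = (4.21 / 18.5²)^(1/4) = (0.01230)^(1/4) = 0.3330.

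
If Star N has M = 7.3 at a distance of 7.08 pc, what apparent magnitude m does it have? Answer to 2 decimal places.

m = M + 5 log₁₀(d/10 pc) = 7.3 + 5 log₁₀(7.08/10)
  = 7.3 + 5 × -0.150 = 7.3 + -0.75 = 6.55.

6.55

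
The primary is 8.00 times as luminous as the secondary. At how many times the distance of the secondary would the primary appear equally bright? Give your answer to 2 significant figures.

Equal flux requires L_p/d_p² = L_s/d_s², so d_p/d_s = √(L_p/L_s)
= √(8.00) = 2.828.

2.8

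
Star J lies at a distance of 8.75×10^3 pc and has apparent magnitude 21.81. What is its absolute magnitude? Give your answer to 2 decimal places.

M = m − 5 log₁₀(d/10 pc) = 21.81 − 5 log₁₀(8.75×10^3/10)
  = 21.81 − 5 × 2.942 = 21.81 − 14.71 = 7.10.

7.10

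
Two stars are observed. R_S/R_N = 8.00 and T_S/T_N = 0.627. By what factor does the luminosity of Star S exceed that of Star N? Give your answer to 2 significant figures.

9.9

From the Stefan–Boltzmann law, L ∝ R²T⁴, so
L_S/L_N = (R_S/R_N)² (T_S/T_N)⁴ = (8.00)² × (0.627)⁴ = 64.00 × 0.1546 = 9.891.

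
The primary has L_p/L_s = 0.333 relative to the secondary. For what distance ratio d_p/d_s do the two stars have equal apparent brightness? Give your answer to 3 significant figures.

0.577

Equal flux requires L_p/d_p² = L_s/d_s², so d_p/d_s = √(L_p/L_s)
= √(0.333) = 0.5771.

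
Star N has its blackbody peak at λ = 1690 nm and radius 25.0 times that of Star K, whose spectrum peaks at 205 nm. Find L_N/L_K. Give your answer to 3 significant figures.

0.135

Wien's law gives T ∝ 1/λ_max, so T_N/T_K = λ_K/λ_N = 205/1690 = 0.1213.
Then L ∝ R²T⁴ gives L_N/L_K = (25.0)² × (0.1213)⁴ = 625.0 × 2.165×10^-4 = 0.1353.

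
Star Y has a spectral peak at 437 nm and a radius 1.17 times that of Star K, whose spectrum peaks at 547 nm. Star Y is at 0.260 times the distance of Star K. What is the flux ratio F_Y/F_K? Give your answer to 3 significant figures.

49.7

Wien's law: T_Y/T_K = λ_K/λ_Y = 547/437 = 1.252.
L_Y/L_K = (R_Y/R_K)²(T_Y/T_K)⁴ = (1.17)²(1.252)⁴ = 3.360.
F_Y/F_K = (L_Y/L_K)/(d_Y/d_K)² = 3.360/(0.260)² = 49.71.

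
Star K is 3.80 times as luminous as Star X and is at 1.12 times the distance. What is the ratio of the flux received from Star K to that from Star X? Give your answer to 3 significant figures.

3.03

F = L/(4πd²), so F_K/F_X = (L_K/L_X) / (d_K/d_X)²
= 3.80 / (1.12)² = 3.80 / 1.254 = 3.029.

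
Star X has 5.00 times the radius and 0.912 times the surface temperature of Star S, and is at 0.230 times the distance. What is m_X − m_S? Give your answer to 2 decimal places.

-6.29

L_X/L_S = (5.00)²(0.912)⁴ = 17.29.
F_X/F_S = (L_X/L_S)/(d_X/d_S)² = 17.29/0.05290 = 326.9.
m_X − m_S = −2.5 log₁₀(326.9) = -6.29.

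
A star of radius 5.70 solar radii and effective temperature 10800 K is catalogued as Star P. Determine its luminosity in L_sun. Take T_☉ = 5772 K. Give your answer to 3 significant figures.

L/L_☉ = (R/R_☉)² (T/T_☉)⁴ = (5.70)² × (10800/5772)⁴
       = 32.49 × (1.871)⁴ = 32.49 × 12.26 = 398.2.

398 L_sun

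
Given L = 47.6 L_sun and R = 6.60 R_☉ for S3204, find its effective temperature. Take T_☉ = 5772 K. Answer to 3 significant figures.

5.90×10^3 K

T/T_☉ = (L/L_☉)^(1/4) / (R/R_☉)^(1/2)
T = 5772 × (47.6)^(1/4) / √(6.60) = 5772 × 2.627 / 2.569 = 5901 K.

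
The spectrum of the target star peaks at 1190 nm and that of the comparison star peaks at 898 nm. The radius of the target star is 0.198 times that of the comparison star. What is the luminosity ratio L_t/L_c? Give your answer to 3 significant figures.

0.0127

Wien's law gives T ∝ 1/λ_max, so T_t/T_c = λ_c/λ_t = 898/1190 = 0.7546.
Then L ∝ R²T⁴ gives L_t/L_c = (0.198)² × (0.7546)⁴ = 0.03920 × 0.3243 = 0.01271.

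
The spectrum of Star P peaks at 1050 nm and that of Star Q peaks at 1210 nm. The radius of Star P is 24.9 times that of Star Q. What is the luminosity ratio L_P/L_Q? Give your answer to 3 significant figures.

Wien's law gives T ∝ 1/λ_max, so T_P/T_Q = λ_Q/λ_P = 1210/1050 = 1.152.
Then L ∝ R²T⁴ gives L_P/L_Q = (24.9)² × (1.152)⁴ = 620.0 × 1.764 = 1093.

1.09×10^3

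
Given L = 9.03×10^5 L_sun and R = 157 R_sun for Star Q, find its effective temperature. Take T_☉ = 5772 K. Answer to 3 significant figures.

T/T_☉ = (L/L_☉)^(1/4) / (R/R_☉)^(1/2)
T = 5772 × (9.03×10^5)^(1/4) / √(157) = 5772 × 30.83 / 12.53 = 1.420×10^4 K.

1.42×10^4 K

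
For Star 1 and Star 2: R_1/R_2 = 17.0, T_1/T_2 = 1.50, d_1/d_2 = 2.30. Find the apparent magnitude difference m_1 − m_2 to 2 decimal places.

-6.10

L_1/L_2 = (17.0)²(1.50)⁴ = 1463.
F_1/F_2 = (L_1/L_2)/(d_1/d_2)² = 1463/5.290 = 276.6.
m_1 − m_2 = −2.5 log₁₀(276.6) = -6.10.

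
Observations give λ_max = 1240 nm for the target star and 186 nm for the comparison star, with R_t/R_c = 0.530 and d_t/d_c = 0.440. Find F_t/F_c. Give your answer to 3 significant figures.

Wien's law: T_t/T_c = λ_c/λ_t = 186/1240 = 0.1500.
L_t/L_c = (R_t/R_c)²(T_t/T_c)⁴ = (0.530)²(0.1500)⁴ = 1.422×10^-4.
F_t/F_c = (L_t/L_c)/(d_t/d_c)² = 1.422×10^-4/(0.440)² = 7.345×10^-4.

7.35×10^-4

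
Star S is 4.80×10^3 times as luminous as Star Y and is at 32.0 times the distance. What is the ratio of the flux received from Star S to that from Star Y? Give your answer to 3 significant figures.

F = L/(4πd²), so F_S/F_Y = (L_S/L_Y) / (d_S/d_Y)²
= 4.80×10^3 / (32.0)² = 4.80×10^3 / 1024 = 4.688.

4.69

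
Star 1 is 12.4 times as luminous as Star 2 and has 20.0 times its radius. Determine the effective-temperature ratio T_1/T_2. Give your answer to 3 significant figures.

0.420

L ∝ R²T⁴ gives T ∝ (L/R²)^(1/4), so
T_1/T_2 = (12.4 / 20.0²)^(1/4) = (0.03100)^(1/4) = 0.4196.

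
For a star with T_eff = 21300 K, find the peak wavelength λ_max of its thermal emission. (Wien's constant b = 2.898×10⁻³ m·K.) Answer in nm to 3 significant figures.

λ_max = b/T = 2.898×10⁻³ / 21300 = 1.36×10^-7 m = 136.1 nm.

136 nm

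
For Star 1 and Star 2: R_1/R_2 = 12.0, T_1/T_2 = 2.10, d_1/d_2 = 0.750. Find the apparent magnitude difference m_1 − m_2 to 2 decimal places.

L_1/L_2 = (12.0)²(2.10)⁴ = 2801.
F_1/F_2 = (L_1/L_2)/(d_1/d_2)² = 2801/0.5625 = 4979.
m_1 − m_2 = −2.5 log₁₀(4979) = -9.24.

-9.24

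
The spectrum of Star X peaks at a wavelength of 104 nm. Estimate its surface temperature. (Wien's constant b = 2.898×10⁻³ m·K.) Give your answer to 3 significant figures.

2.79×10^4 K

T = b/λ_max = 2.898×10⁻³ / (104×10⁻⁹) = 2.787×10^4 K.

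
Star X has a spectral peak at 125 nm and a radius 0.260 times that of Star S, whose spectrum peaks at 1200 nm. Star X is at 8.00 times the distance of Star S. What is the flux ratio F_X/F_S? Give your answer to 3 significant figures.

8.97

Wien's law: T_X/T_S = λ_S/λ_X = 1200/125 = 9.600.
L_X/L_S = (R_X/R_S)²(T_X/T_S)⁴ = (0.260)²(9.600)⁴ = 574.2.
F_X/F_S = (L_X/L_S)/(d_X/d_S)² = 574.2/(8.00)² = 8.971.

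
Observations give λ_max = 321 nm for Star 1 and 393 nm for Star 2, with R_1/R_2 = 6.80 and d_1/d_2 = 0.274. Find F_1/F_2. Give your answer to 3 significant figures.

1.38×10^3

Wien's law: T_1/T_2 = λ_2/λ_1 = 393/321 = 1.224.
L_1/L_2 = (R_1/R_2)²(T_1/T_2)⁴ = (6.80)²(1.224)⁴ = 103.9.
F_1/F_2 = (L_1/L_2)/(d_1/d_2)² = 103.9/(0.274)² = 1384.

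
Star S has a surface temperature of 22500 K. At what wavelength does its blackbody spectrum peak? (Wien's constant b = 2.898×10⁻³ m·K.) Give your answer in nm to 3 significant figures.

129 nm

λ_max = b/T = 2.898×10⁻³ / 22500 = 1.29×10^-7 m = 128.8 nm.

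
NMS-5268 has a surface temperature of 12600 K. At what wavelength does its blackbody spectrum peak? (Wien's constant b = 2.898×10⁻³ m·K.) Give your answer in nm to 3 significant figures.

230 nm

λ_max = b/T = 2.898×10⁻³ / 12600 = 2.30×10^-7 m = 230.0 nm.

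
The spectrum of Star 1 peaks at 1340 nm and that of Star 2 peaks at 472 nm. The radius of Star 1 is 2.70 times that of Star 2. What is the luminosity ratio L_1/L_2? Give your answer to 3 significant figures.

0.112

Wien's law gives T ∝ 1/λ_max, so T_1/T_2 = λ_2/λ_1 = 472/1340 = 0.3522.
Then L ∝ R²T⁴ gives L_1/L_2 = (2.70)² × (0.3522)⁴ = 7.290 × 0.01539 = 0.1122.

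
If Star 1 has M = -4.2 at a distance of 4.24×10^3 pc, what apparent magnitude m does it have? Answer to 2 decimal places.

m = M + 5 log₁₀(d/10 pc) = -4.2 + 5 log₁₀(4.24×10^3/10)
  = -4.2 + 5 × 2.627 = -4.2 + 13.14 = 8.94.

8.94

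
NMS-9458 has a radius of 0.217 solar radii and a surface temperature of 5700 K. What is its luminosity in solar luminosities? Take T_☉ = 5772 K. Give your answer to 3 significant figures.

0.0448 solar luminosities

L/L_☉ = (R/R_☉)² (T/T_☉)⁴ = (0.217)² × (5700/5772)⁴
       = 0.04709 × (0.9875)⁴ = 0.04709 × 0.9510 = 0.04478.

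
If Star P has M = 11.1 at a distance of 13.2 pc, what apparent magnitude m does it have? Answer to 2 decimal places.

m = M + 5 log₁₀(d/10 pc) = 11.1 + 5 log₁₀(13.2/10)
  = 11.1 + 5 × 0.121 = 11.1 + 0.60 = 11.70.

11.70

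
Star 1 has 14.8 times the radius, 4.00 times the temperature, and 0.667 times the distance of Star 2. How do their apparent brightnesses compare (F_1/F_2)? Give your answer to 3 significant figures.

L_1/L_2 = (R_1/R_2)²(T_1/T_2)⁴ = (14.8)² × (4.00)⁴ = 5.607×10^4.
F_1/F_2 = (L_1/L_2)/(d_1/d_2)² = 5.607×10^4 / (0.667)² = 1.260×10^5.

1.26×10^5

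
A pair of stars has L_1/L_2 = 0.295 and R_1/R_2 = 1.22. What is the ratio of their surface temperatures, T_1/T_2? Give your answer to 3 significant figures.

L ∝ R²T⁴ gives T ∝ (L/R²)^(1/4), so
T_1/T_2 = (0.295 / 1.22²)^(1/4) = (0.1982)^(1/4) = 0.6672.

0.667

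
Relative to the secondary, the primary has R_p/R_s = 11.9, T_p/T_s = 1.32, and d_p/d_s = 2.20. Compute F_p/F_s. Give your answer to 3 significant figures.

L_p/L_s = (R_p/R_s)²(T_p/T_s)⁴ = (11.9)² × (1.32)⁴ = 429.9.
F_p/F_s = (L_p/L_s)/(d_p/d_s)² = 429.9 / (2.20)² = 88.83.

88.8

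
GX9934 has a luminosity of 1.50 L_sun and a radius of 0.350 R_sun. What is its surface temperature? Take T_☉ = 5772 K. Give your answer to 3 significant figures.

T/T_☉ = (L/L_☉)^(1/4) / (R/R_☉)^(1/2)
T = 5772 × (1.50)^(1/4) / √(0.350) = 5772 × 1.107 / 0.5916 = 1.080×10^4 K.

1.08×10^4 K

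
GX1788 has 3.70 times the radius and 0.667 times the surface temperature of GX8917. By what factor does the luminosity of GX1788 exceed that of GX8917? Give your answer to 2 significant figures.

From the Stefan–Boltzmann law, L ∝ R²T⁴, so
L_GX1788/L_GX8917 = (R_GX1788/R_GX8917)² (T_GX1788/T_GX8917)⁴ = (3.70)² × (0.667)⁴ = 13.69 × 0.1979 = 2.710.

2.7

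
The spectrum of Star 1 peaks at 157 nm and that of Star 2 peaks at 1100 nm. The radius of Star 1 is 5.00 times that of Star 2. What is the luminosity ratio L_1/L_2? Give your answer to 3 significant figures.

6.02×10^4

Wien's law gives T ∝ 1/λ_max, so T_1/T_2 = λ_2/λ_1 = 1100/157 = 7.006.
Then L ∝ R²T⁴ gives L_1/L_2 = (5.00)² × (7.006)⁴ = 25.00 × 2410 = 6.024×10^4.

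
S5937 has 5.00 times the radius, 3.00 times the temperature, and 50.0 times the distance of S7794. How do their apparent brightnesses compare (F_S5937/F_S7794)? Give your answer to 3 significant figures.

L_S5937/L_S7794 = (R_S5937/R_S7794)²(T_S5937/T_S7794)⁴ = (5.00)² × (3.00)⁴ = 2025.
F_S5937/F_S7794 = (L_S5937/L_S7794)/(d_S5937/d_S7794)² = 2025 / (50.0)² = 0.8100.

0.810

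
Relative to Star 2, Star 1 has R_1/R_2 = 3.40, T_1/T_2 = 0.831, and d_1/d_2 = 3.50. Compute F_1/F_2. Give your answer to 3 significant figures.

L_1/L_2 = (R_1/R_2)²(T_1/T_2)⁴ = (3.40)² × (0.831)⁴ = 5.513.
F_1/F_2 = (L_1/L_2)/(d_1/d_2)² = 5.513 / (3.50)² = 0.4500.

0.450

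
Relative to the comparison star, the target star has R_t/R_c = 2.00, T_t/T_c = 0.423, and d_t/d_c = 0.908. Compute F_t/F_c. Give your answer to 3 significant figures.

L_t/L_c = (R_t/R_c)²(T_t/T_c)⁴ = (2.00)² × (0.423)⁴ = 0.1281.
F_t/F_c = (L_t/L_c)/(d_t/d_c)² = 0.1281 / (0.908)² = 0.1553.

0.155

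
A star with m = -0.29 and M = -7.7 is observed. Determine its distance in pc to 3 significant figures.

303 pc

m − M = 5 log₁₀(d/10 pc)
-0.29 − (-7.7) = 7.41 = 5 log₁₀(d/10)
d = 10 × 10^(7.41/5) = 10 × 10^1.482 = 303.4 pc.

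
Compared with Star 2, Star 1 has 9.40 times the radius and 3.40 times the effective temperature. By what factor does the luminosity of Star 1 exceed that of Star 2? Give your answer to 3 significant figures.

From the Stefan–Boltzmann law, L ∝ R²T⁴, so
L_1/L_2 = (R_1/R_2)² (T_1/T_2)⁴ = (9.40)² × (3.40)⁴ = 88.36 × 133.6 = 1.181×10^4.

1.18×10^4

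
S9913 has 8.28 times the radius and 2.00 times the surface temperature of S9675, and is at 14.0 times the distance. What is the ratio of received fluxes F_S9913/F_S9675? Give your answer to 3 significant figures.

L_S9913/L_S9675 = (R_S9913/R_S9675)²(T_S9913/T_S9675)⁴ = (8.28)² × (2.00)⁴ = 1097.
F_S9913/F_S9675 = (L_S9913/L_S9675)/(d_S9913/d_S9675)² = 1097 / (14.0)² = 5.597.

5.60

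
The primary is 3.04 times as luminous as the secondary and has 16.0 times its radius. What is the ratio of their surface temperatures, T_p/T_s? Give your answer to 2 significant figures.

L ∝ R²T⁴ gives T ∝ (L/R²)^(1/4), so
T_p/T_s = (3.04 / 16.0²)^(1/4) = (0.01188)^(1/4) = 0.3301.

0.33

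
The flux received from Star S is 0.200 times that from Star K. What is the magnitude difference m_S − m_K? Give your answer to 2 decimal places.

1.75

m_S − m_K = −2.5 log₁₀(F_S/F_K) = −2.5 log₁₀(0.200) = −2.5 × (-0.699) = 1.747.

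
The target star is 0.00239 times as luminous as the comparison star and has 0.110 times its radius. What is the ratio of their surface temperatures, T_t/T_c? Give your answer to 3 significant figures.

0.667

L ∝ R²T⁴ gives T ∝ (L/R²)^(1/4), so
T_t/T_c = (0.00239 / 0.110²)^(1/4) = (0.1975)^(1/4) = 0.6667.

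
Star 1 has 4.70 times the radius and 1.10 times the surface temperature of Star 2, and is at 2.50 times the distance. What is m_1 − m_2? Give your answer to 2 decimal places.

L_1/L_2 = (4.70)²(1.10)⁴ = 32.34.
F_1/F_2 = (L_1/L_2)/(d_1/d_2)² = 32.34/6.250 = 5.175.
m_1 − m_2 = −2.5 log₁₀(5.175) = -1.78.

-1.78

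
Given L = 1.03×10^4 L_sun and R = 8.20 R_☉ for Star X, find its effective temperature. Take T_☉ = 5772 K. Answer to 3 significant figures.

2.03×10^4 K

T/T_☉ = (L/L_☉)^(1/4) / (R/R_☉)^(1/2)
T = 5772 × (1.03×10^4)^(1/4) / √(8.20) = 5772 × 10.07 / 2.864 = 2.031×10^4 K.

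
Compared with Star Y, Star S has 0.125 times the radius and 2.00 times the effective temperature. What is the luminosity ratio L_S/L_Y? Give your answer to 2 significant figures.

0.25

From the Stefan–Boltzmann law, L ∝ R²T⁴, so
L_S/L_Y = (R_S/R_Y)² (T_S/T_Y)⁴ = (0.125)² × (2.00)⁴ = 0.01562 × 16.00 = 0.2500.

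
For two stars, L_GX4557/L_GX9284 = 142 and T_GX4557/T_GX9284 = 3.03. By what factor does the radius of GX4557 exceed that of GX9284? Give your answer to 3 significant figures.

L ∝ R²T⁴ gives R ∝ √L / T², so
R_GX4557/R_GX9284 = √(142) / (3.03)² = 11.92 / 9.181 = 1.298.

1.30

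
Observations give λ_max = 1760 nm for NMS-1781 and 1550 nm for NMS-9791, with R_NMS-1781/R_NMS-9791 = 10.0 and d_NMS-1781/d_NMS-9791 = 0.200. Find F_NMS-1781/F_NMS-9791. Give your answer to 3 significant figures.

1.50×10^3

Wien's law: T_NMS-1781/T_NMS-9791 = λ_NMS-9791/λ_NMS-1781 = 1550/1760 = 0.8807.
L_NMS-1781/L_NMS-9791 = (R_NMS-1781/R_NMS-9791)²(T_NMS-1781/T_NMS-9791)⁴ = (10.0)²(0.8807)⁴ = 60.16.
F_NMS-1781/F_NMS-9791 = (L_NMS-1781/L_NMS-9791)/(d_NMS-1781/d_NMS-9791)² = 60.16/(0.200)² = 1504.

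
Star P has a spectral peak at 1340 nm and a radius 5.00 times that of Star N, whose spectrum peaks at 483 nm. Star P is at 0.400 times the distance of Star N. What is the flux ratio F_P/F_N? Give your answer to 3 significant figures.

Wien's law: T_P/T_N = λ_N/λ_P = 483/1340 = 0.3604.
L_P/L_N = (R_P/R_N)²(T_P/T_N)⁴ = (5.00)²(0.3604)⁴ = 0.4220.
F_P/F_N = (L_P/L_N)/(d_P/d_N)² = 0.4220/(0.400)² = 2.637.

2.64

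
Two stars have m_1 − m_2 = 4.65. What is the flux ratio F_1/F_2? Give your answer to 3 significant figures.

0.0138

F_1/F_2 = 10^(−(m_1 − m_2)/2.5) = 10^(-4.65/2.5) = 10^-1.860 = 0.01380.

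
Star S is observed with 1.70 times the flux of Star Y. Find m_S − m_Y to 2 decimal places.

-0.58

m_S − m_Y = −2.5 log₁₀(F_S/F_Y) = −2.5 log₁₀(1.70) = −2.5 × (0.230) = -0.576.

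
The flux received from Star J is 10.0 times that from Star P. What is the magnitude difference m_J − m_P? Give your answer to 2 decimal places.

m_J − m_P = −2.5 log₁₀(F_J/F_P) = −2.5 log₁₀(10.0) = −2.5 × (1.000) = -2.500.

-2.50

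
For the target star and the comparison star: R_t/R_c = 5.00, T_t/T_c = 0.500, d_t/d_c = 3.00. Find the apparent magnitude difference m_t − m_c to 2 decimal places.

L_t/L_c = (5.00)²(0.500)⁴ = 1.562.
F_t/F_c = (L_t/L_c)/(d_t/d_c)² = 1.562/9.000 = 0.1736.
m_t − m_c = −2.5 log₁₀(0.1736) = 1.90.

1.90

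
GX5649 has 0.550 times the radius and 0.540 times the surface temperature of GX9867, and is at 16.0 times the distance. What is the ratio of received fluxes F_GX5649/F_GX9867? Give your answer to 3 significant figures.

L_GX5649/L_GX9867 = (R_GX5649/R_GX9867)²(T_GX5649/T_GX9867)⁴ = (0.550)² × (0.540)⁴ = 0.02572.
F_GX5649/F_GX9867 = (L_GX5649/L_GX9867)/(d_GX5649/d_GX9867)² = 0.02572 / (16.0)² = 1.005×10^-4.

1.00×10^-4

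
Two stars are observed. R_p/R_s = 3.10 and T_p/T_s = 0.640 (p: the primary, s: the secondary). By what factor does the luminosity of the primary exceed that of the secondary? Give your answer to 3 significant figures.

1.61

From the Stefan–Boltzmann law, L ∝ R²T⁴, so
L_p/L_s = (R_p/R_s)² (T_p/T_s)⁴ = (3.10)² × (0.640)⁴ = 9.610 × 0.1678 = 1.612.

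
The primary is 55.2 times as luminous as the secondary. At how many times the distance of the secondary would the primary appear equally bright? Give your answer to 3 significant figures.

Equal flux requires L_p/d_p² = L_s/d_s², so d_p/d_s = √(L_p/L_s)
= √(55.2) = 7.430.

7.43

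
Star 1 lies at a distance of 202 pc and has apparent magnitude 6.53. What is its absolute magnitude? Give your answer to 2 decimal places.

0.00

M = m − 5 log₁₀(d/10 pc) = 6.53 − 5 log₁₀(202/10)
  = 6.53 − 5 × 1.305 = 6.53 − 6.53 = 0.00.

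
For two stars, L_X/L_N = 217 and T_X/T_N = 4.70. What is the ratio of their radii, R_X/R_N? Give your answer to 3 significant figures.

L ∝ R²T⁴ gives R ∝ √L / T², so
R_X/R_N = √(217) / (4.70)² = 14.73 / 22.09 = 0.6669.

0.667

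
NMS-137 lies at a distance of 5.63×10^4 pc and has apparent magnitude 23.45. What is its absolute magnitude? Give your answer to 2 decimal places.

4.70

M = m − 5 log₁₀(d/10 pc) = 23.45 − 5 log₁₀(5.63×10^4/10)
  = 23.45 − 5 × 3.751 = 23.45 − 18.75 = 4.70.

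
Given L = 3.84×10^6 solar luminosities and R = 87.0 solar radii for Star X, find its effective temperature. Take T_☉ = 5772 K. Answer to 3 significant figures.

T/T_☉ = (L/L_☉)^(1/4) / (R/R_☉)^(1/2)
T = 5772 × (3.84×10^6)^(1/4) / √(87.0) = 5772 × 44.27 / 9.327 = 2.739×10^4 K.

2.74×10^4 K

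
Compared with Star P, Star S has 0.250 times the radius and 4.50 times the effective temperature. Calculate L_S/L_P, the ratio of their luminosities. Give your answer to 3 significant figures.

25.6

From the Stefan–Boltzmann law, L ∝ R²T⁴, so
L_S/L_P = (R_S/R_P)² (T_S/T_P)⁴ = (0.250)² × (4.50)⁴ = 0.06250 × 410.1 = 25.63.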